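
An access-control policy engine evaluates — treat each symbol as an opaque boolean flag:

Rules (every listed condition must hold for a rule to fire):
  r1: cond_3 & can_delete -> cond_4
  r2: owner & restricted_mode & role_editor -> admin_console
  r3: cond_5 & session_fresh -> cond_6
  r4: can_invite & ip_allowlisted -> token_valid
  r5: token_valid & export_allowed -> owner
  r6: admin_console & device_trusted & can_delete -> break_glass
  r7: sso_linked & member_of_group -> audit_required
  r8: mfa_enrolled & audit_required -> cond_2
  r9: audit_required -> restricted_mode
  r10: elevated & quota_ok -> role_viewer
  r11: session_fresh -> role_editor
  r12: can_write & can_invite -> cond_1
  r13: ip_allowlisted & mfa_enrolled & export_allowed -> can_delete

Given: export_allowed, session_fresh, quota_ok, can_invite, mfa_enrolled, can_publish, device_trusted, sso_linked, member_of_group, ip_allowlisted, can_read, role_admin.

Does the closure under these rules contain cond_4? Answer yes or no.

Round 1: r4 [can_invite & ip_allowlisted -> token_valid]; r7 [sso_linked & member_of_group -> audit_required]; r11 [session_fresh -> role_editor]; r13 [ip_allowlisted & mfa_enrolled & export_allowed -> can_delete]. New: token_valid, audit_required, role_editor, can_delete.
Round 2: r5 [token_valid & export_allowed -> owner]; r8 [mfa_enrolled & audit_required -> cond_2]; r9 [audit_required -> restricted_mode]. New: owner, cond_2, restricted_mode.
Round 3: r2 [owner & restricted_mode & role_editor -> admin_console]. New: admin_console.
Round 4: r6 [admin_console & device_trusted & can_delete -> break_glass]. New: break_glass.
Fixed point reached. cond_4 is concluded only by r1; r1 needs cond_3 (never derived).

no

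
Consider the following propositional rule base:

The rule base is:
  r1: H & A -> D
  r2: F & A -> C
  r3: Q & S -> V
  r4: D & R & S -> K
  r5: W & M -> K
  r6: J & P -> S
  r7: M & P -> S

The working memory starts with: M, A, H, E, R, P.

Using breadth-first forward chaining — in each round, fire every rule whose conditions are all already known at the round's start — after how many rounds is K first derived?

2

[1] r1 [H & A -> D]; r7 [M & P -> S]. ⇒ new: D, S.
[2] r4 [D & R & S -> K]. ⇒ new: K.
K first appears in round 2.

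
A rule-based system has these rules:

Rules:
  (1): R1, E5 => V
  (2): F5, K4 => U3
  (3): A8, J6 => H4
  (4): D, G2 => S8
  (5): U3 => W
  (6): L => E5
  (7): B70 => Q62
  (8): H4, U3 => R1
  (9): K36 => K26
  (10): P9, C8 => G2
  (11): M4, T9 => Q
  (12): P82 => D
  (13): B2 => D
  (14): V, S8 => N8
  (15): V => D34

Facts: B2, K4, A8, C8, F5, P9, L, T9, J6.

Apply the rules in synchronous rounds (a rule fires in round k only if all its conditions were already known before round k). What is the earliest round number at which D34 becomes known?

Round 1 — (2), (3), (6), (10), (13), derive U3, H4, E5, G2, D.
Round 2 — (4), (5), (8), derive S8, W, R1.
Round 3 — (1), derive V.
Round 4 — (14), (15), derive N8, D34.
D34 first appears in round 4.

4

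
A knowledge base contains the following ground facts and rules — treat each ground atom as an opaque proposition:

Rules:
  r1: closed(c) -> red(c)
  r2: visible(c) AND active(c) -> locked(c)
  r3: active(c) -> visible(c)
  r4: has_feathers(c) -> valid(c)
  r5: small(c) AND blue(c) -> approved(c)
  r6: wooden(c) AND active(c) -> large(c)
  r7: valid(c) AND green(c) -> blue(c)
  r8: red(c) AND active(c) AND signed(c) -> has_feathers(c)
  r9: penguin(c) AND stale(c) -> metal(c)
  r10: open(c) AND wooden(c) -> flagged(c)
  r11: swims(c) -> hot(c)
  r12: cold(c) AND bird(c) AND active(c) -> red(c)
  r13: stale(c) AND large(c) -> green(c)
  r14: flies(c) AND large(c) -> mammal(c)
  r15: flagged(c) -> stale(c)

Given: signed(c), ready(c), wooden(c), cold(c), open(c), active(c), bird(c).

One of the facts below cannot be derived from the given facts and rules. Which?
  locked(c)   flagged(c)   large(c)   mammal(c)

Round 1: r3 [active(c) -> visible(c)]; r6 [wooden(c) AND active(c) -> large(c)]; r10 [open(c) AND wooden(c) -> flagged(c)]; r12 [cold(c) AND bird(c) AND active(c) -> red(c)]. Adds visible(c), large(c), flagged(c), red(c).
Round 2: r2 [visible(c) AND active(c) -> locked(c)]; r8 [red(c) AND active(c) AND signed(c) -> has_feathers(c)]; r15 [flagged(c) -> stale(c)]. Adds locked(c), has_feathers(c), stale(c).
Round 3: r4 [has_feathers(c) -> valid(c)]; r13 [stale(c) AND large(c) -> green(c)]. Adds valid(c), green(c).
Round 4: r7 [valid(c) AND green(c) -> blue(c)]. Adds blue(c).
Derived: flagged(c) (round 1), locked(c) (round 2), large(c) (round 1). mammal(c) never appears in any round.

mammal(c)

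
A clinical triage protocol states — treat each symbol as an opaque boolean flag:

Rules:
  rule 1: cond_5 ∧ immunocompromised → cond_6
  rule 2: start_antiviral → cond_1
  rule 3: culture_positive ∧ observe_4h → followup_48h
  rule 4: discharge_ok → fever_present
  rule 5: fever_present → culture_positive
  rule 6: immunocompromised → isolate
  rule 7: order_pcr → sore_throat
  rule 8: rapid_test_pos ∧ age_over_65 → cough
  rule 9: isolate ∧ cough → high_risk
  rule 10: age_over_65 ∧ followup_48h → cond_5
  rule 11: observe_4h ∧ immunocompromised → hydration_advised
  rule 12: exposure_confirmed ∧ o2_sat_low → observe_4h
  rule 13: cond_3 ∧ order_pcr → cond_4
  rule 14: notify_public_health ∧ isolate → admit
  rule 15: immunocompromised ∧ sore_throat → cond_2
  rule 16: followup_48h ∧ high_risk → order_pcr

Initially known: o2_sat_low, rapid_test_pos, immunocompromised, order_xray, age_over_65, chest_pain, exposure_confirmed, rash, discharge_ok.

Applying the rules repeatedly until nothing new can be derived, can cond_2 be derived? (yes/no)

yes

Round 1 — rule 4, rule 6, rule 8, rule 12, derive fever_present, isolate, cough, observe_4h.
Round 2 — rule 5, rule 9, rule 11, derive culture_positive, high_risk, hydration_advised.
Round 3 — rule 3, derive followup_48h.
Round 4 — rule 10, rule 16, derive cond_5, order_pcr.
Round 5 — rule 1, rule 7, derive cond_6, sore_throat.
Round 6 — rule 15, derive cond_2.
cond_2 appears in round 6, so it is derivable.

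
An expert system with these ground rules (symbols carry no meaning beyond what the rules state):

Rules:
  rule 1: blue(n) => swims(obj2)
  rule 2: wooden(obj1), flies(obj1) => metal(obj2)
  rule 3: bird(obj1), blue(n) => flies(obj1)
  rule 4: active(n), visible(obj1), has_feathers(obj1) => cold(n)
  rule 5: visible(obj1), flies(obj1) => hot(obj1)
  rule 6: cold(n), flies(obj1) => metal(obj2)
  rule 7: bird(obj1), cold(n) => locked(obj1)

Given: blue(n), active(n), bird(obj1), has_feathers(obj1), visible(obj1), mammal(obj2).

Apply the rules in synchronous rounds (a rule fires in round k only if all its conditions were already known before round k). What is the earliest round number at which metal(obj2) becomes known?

2

[1] rule 1 [blue(n) => swims(obj2)]; rule 3 [bird(obj1), blue(n) => flies(obj1)]; rule 4 [active(n), visible(obj1), has_feathers(obj1) => cold(n)]. ⇒ new: swims(obj2), flies(obj1), cold(n).
[2] rule 5 [visible(obj1), flies(obj1) => hot(obj1)]; rule 6 [cold(n), flies(obj1) => metal(obj2)]; rule 7 [bird(obj1), cold(n) => locked(obj1)]. ⇒ new: hot(obj1), metal(obj2), locked(obj1).
metal(obj2) first appears in round 2.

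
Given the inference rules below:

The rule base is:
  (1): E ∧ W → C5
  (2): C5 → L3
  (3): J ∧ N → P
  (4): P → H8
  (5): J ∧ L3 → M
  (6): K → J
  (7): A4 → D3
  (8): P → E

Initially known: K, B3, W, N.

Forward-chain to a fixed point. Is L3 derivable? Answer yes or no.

yes

Round 1: (6) [K → J]. New: J.
Round 2: (3) [J ∧ N → P]. New: P.
Round 3: (4) [P → H8]; (8) [P → E]. New: H8, E.
Round 4: (1) [E ∧ W → C5]. New: C5.
Round 5: (2) [C5 → L3]. New: L3.
Round 6: (5) [J ∧ L3 → M]. New: M.
L3 appears in round 5, so it is derivable.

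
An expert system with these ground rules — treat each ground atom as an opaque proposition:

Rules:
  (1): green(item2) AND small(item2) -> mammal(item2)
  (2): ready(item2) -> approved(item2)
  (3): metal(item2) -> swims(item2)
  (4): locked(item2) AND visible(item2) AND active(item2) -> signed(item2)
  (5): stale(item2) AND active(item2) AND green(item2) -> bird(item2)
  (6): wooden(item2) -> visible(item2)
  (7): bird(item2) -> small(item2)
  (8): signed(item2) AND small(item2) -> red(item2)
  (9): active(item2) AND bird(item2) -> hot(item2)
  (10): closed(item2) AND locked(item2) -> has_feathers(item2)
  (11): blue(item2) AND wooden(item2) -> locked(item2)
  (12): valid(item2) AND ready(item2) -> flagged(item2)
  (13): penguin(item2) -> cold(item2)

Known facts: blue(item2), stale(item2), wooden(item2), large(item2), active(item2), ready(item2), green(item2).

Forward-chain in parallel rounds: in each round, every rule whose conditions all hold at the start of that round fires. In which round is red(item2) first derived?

3

Round 1: (2) [ready(item2) -> approved(item2)]; (5) [stale(item2) AND active(item2) AND green(item2) -> bird(item2)]; (6) [wooden(item2) -> visible(item2)]; (11) [blue(item2) AND wooden(item2) -> locked(item2)]. Adds approved(item2), bird(item2), visible(item2), locked(item2).
Round 2: (4) [locked(item2) AND visible(item2) AND active(item2) -> signed(item2)]; (7) [bird(item2) -> small(item2)]; (9) [active(item2) AND bird(item2) -> hot(item2)]. Adds signed(item2), small(item2), hot(item2).
Round 3: (1) [green(item2) AND small(item2) -> mammal(item2)]; (8) [signed(item2) AND small(item2) -> red(item2)]. Adds mammal(item2), red(item2).
red(item2) first appears in round 3.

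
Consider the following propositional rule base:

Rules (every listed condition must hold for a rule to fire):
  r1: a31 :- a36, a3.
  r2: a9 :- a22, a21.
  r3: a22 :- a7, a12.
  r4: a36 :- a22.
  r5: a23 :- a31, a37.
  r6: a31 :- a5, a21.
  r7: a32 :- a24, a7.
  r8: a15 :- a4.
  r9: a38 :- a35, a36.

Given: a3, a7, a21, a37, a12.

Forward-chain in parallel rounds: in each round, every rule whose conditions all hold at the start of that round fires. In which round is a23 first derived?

4

Round 1: r3 [a22 :- a7, a12.]. Adds a22.
Round 2: r2 [a9 :- a22, a21.]; r4 [a36 :- a22.]. Adds a9, a36.
Round 3: r1 [a31 :- a36, a3.]. Adds a31.
Round 4: r5 [a23 :- a31, a37.]. Adds a23.
a23 first appears in round 4.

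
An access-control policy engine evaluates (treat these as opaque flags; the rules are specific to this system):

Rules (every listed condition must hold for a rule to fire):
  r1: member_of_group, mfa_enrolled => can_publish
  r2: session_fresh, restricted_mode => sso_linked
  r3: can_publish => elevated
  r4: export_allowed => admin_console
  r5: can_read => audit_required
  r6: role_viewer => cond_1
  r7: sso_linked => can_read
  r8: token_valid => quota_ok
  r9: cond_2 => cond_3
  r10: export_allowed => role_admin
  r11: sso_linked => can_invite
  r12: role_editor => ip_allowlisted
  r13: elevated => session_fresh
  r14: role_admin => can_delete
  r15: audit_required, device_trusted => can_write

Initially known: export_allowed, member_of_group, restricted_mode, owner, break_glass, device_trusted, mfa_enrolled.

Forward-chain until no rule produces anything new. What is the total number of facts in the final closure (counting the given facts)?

18

Round 1: r1 [member_of_group, mfa_enrolled => can_publish]; r4 [export_allowed => admin_console]; r10 [export_allowed => role_admin]. Adds can_publish, admin_console, role_admin.
Round 2: r3 [can_publish => elevated]; r14 [role_admin => can_delete]. Adds elevated, can_delete.
Round 3: r13 [elevated => session_fresh]. Adds session_fresh.
Round 4: r2 [session_fresh, restricted_mode => sso_linked]. Adds sso_linked.
Round 5: r7 [sso_linked => can_read]; r11 [sso_linked => can_invite]. Adds can_read, can_invite.
Round 6: r5 [can_read => audit_required]. Adds audit_required.
Round 7: r15 [audit_required, device_trusted => can_write]. Adds can_write.
Closure: {admin_console, audit_required, break_glass, can_delete, can_invite, can_publish, can_read, can_write, device_trusted, elevated, export_allowed, member_of_group, mfa_enrolled, owner, restricted_mode, role_admin, session_fresh, sso_linked} — 18 facts.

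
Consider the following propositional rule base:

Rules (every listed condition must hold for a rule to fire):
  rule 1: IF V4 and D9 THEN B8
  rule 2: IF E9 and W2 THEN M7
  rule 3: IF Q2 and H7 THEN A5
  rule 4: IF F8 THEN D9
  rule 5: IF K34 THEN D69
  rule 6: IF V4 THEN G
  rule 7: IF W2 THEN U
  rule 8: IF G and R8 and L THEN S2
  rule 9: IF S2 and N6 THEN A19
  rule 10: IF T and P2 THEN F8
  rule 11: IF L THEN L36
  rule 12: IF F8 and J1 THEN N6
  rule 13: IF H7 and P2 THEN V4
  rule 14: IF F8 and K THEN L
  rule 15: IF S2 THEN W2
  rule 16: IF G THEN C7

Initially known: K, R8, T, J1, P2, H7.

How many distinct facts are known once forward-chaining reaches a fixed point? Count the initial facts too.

Round 1 fires rule 10, rule 13, giving F8, V4.
Round 2 fires rule 4, rule 6, rule 12, rule 14, giving D9, G, N6, L.
Round 3 fires rule 1, rule 8, rule 11, rule 16, giving B8, S2, L36, C7.
Round 4 fires rule 9, rule 15, giving A19, W2.
Round 5 fires rule 7, giving U.
Closure: {A19, B8, C7, D9, F8, G, H7, J1, K, L, L36, N6, P2, R8, S2, T, U, V4, W2} — 19 facts.

19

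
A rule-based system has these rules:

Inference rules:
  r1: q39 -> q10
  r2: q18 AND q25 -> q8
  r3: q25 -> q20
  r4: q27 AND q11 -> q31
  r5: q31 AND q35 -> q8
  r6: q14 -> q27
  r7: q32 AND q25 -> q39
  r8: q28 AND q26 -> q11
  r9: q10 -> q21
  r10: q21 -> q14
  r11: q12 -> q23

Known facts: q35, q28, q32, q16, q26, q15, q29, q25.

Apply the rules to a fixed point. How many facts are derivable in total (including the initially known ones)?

17

Round 1: r3 [q25 -> q20]; r7 [q32 AND q25 -> q39]; r8 [q28 AND q26 -> q11]. Adds q20, q39, q11.
Round 2: r1 [q39 -> q10]. Adds q10.
Round 3: r9 [q10 -> q21]. Adds q21.
Round 4: r10 [q21 -> q14]. Adds q14.
Round 5: r6 [q14 -> q27]. Adds q27.
Round 6: r4 [q27 AND q11 -> q31]. Adds q31.
Round 7: r5 [q31 AND q35 -> q8]. Adds q8.
Closure: {q10, q11, q14, q15, q16, q20, q21, q25, q26, q27, q28, q29, q31, q32, q35, q39, q8} — 17 facts.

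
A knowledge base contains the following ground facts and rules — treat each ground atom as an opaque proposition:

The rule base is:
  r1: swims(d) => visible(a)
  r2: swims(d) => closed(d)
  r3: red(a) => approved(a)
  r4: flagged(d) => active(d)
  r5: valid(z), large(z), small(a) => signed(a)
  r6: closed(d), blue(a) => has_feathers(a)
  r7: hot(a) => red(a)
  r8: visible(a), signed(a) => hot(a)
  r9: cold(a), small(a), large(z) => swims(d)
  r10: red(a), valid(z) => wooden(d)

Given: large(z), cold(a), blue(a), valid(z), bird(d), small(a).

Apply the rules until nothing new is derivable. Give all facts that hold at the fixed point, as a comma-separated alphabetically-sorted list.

approved(a), bird(d), blue(a), closed(d), cold(a), has_feathers(a), hot(a), large(z), red(a), signed(a), small(a), swims(d), valid(z), visible(a), wooden(d)

Round 1: r5 [valid(z), large(z), small(a) => signed(a)]; r9 [cold(a), small(a), large(z) => swims(d)]. Adds signed(a), swims(d).
Round 2: r1 [swims(d) => visible(a)]; r2 [swims(d) => closed(d)]. Adds visible(a), closed(d).
Round 3: r6 [closed(d), blue(a) => has_feathers(a)]; r8 [visible(a), signed(a) => hot(a)]. Adds has_feathers(a), hot(a).
Round 4: r7 [hot(a) => red(a)]. Adds red(a).
Round 5: r3 [red(a) => approved(a)]; r10 [red(a), valid(z) => wooden(d)]. Adds approved(a), wooden(d).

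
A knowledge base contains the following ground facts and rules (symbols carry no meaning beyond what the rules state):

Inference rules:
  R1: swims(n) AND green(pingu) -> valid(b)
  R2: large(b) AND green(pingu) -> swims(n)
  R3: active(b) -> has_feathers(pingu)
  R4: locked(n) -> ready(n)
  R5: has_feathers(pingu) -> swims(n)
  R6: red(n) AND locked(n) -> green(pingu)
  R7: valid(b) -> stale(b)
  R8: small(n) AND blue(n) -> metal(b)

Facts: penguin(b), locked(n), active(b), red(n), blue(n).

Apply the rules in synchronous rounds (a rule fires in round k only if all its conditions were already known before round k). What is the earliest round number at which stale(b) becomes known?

Round 1: R3 [active(b) -> has_feathers(pingu)]; R4 [locked(n) -> ready(n)]; R6 [red(n) AND locked(n) -> green(pingu)]. Adds has_feathers(pingu), ready(n), green(pingu).
Round 2: R5 [has_feathers(pingu) -> swims(n)]. Adds swims(n).
Round 3: R1 [swims(n) AND green(pingu) -> valid(b)]. Adds valid(b).
Round 4: R7 [valid(b) -> stale(b)]. Adds stale(b).
stale(b) first appears in round 4.

4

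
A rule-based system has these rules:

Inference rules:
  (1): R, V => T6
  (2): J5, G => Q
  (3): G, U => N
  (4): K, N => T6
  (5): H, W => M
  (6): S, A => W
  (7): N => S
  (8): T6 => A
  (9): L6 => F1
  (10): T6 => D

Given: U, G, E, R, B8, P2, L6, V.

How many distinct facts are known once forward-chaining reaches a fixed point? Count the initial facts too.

15

Round 1: (1) [R, V => T6]; (3) [G, U => N]; (9) [L6 => F1]. New: T6, N, F1.
Round 2: (7) [N => S]; (8) [T6 => A]; (10) [T6 => D]. New: S, A, D.
Round 3: (6) [S, A => W]. New: W.
Closure: {A, B8, D, E, F1, G, L6, N, P2, R, S, T6, U, V, W} — 15 facts.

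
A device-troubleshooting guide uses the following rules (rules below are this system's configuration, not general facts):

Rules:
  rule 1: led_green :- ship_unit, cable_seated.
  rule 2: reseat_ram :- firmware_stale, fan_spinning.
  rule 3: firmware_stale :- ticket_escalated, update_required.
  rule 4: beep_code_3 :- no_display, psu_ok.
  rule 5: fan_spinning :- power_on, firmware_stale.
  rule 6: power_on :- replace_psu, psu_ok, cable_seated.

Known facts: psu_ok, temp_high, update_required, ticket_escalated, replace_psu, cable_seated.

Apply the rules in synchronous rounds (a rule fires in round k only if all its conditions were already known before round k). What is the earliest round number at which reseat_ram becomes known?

Round 1 fires rule 3, rule 6, giving firmware_stale, power_on.
Round 2 fires rule 5, giving fan_spinning.
Round 3 fires rule 2, giving reseat_ram.
reseat_ram first appears in round 3.

3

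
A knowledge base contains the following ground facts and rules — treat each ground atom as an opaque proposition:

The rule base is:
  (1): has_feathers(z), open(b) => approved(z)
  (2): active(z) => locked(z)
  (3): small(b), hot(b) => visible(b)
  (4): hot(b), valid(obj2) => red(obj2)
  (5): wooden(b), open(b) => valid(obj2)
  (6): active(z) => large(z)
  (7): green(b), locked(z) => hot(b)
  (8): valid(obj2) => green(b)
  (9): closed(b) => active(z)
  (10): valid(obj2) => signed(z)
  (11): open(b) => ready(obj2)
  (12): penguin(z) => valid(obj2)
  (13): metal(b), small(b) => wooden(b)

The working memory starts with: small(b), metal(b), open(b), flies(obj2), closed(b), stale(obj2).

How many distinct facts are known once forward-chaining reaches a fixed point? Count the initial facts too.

Round 1: (9) [closed(b) => active(z)]; (11) [open(b) => ready(obj2)]; (13) [metal(b), small(b) => wooden(b)]. Adds active(z), ready(obj2), wooden(b).
Round 2: (2) [active(z) => locked(z)]; (5) [wooden(b), open(b) => valid(obj2)]; (6) [active(z) => large(z)]. Adds locked(z), valid(obj2), large(z).
Round 3: (8) [valid(obj2) => green(b)]; (10) [valid(obj2) => signed(z)]. Adds green(b), signed(z).
Round 4: (7) [green(b), locked(z) => hot(b)]. Adds hot(b).
Round 5: (3) [small(b), hot(b) => visible(b)]; (4) [hot(b), valid(obj2) => red(obj2)]. Adds visible(b), red(obj2).
Closure: {active(z), closed(b), flies(obj2), green(b), hot(b), large(z), locked(z), metal(b), open(b), ready(obj2), red(obj2), signed(z), small(b), stale(obj2), valid(obj2), visible(b), wooden(b)} — 17 facts.

17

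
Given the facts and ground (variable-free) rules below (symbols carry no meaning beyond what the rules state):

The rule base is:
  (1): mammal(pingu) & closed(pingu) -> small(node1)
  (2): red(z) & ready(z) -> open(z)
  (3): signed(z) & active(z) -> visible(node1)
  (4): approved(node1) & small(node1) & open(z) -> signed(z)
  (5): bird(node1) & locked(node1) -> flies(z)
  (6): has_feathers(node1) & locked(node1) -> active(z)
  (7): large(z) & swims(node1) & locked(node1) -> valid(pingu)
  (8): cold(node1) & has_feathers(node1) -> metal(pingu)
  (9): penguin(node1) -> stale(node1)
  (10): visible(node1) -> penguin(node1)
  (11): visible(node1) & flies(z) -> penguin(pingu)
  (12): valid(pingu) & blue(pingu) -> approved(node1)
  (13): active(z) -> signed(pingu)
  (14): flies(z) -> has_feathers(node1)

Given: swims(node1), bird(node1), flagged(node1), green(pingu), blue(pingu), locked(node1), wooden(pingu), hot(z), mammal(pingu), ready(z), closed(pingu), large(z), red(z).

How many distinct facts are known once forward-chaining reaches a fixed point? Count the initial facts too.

26

Round 1: (1) [mammal(pingu) & closed(pingu) -> small(node1)]; (2) [red(z) & ready(z) -> open(z)]; (5) [bird(node1) & locked(node1) -> flies(z)]; (7) [large(z) & swims(node1) & locked(node1) -> valid(pingu)]. New: small(node1), open(z), flies(z), valid(pingu).
Round 2: (12) [valid(pingu) & blue(pingu) -> approved(node1)]; (14) [flies(z) -> has_feathers(node1)]. New: approved(node1), has_feathers(node1).
Round 3: (4) [approved(node1) & small(node1) & open(z) -> signed(z)]; (6) [has_feathers(node1) & locked(node1) -> active(z)]. New: signed(z), active(z).
Round 4: (3) [signed(z) & active(z) -> visible(node1)]; (13) [active(z) -> signed(pingu)]. New: visible(node1), signed(pingu).
Round 5: (10) [visible(node1) -> penguin(node1)]; (11) [visible(node1) & flies(z) -> penguin(pingu)]. New: penguin(node1), penguin(pingu).
Round 6: (9) [penguin(node1) -> stale(node1)]. New: stale(node1).
Closure: {active(z), approved(node1), bird(node1), blue(pingu), closed(pingu), flagged(node1), flies(z), green(pingu), has_feathers(node1), hot(z), large(z), locked(node1), mammal(pingu), open(z), penguin(node1), penguin(pingu), ready(z), red(z), signed(pingu), signed(z), small(node1), stale(node1), swims(node1), valid(pingu), visible(node1), wooden(pingu)} — 26 facts.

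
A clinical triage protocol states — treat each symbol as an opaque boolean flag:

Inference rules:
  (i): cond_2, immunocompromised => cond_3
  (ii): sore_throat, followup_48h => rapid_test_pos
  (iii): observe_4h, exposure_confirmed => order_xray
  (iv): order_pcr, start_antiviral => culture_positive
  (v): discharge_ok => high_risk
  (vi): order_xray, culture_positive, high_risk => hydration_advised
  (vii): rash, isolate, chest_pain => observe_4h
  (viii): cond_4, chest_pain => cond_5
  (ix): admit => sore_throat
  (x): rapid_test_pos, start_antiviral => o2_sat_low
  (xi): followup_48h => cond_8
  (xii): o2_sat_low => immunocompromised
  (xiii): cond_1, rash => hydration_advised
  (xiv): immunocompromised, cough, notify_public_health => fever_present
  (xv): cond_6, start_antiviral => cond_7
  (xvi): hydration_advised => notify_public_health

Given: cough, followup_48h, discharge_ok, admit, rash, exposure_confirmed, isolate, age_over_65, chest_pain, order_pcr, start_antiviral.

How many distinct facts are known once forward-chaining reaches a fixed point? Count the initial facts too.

23

Round 1: (iv) [order_pcr, start_antiviral => culture_positive]; (v) [discharge_ok => high_risk]; (vii) [rash, isolate, chest_pain => observe_4h]; (ix) [admit => sore_throat]; (xi) [followup_48h => cond_8]. New: culture_positive, high_risk, observe_4h, sore_throat, cond_8.
Round 2: (ii) [sore_throat, followup_48h => rapid_test_pos]; (iii) [observe_4h, exposure_confirmed => order_xray]. New: rapid_test_pos, order_xray.
Round 3: (vi) [order_xray, culture_positive, high_risk => hydration_advised]; (x) [rapid_test_pos, start_antiviral => o2_sat_low]. New: hydration_advised, o2_sat_low.
Round 4: (xii) [o2_sat_low => immunocompromised]; (xvi) [hydration_advised => notify_public_health]. New: immunocompromised, notify_public_health.
Round 5: (xiv) [immunocompromised, cough, notify_public_health => fever_present]. New: fever_present.
Closure: {admit, age_over_65, chest_pain, cond_8, cough, culture_positive, discharge_ok, exposure_confirmed, fever_present, followup_48h, high_risk, hydration_advised, immunocompromised, isolate, notify_public_health, o2_sat_low, observe_4h, order_pcr, order_xray, rapid_test_pos, rash, sore_throat, start_antiviral} — 23 facts.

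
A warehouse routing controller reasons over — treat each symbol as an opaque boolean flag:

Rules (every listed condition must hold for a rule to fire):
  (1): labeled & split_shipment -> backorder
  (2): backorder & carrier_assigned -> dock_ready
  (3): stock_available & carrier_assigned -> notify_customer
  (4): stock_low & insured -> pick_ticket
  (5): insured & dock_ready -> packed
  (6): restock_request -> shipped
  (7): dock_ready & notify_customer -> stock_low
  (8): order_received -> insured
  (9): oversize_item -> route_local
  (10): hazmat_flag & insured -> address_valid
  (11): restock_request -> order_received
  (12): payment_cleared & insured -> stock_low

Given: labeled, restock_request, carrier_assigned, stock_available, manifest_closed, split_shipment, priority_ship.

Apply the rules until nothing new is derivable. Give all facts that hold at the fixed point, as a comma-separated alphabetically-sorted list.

backorder, carrier_assigned, dock_ready, insured, labeled, manifest_closed, notify_customer, order_received, packed, pick_ticket, priority_ship, restock_request, shipped, split_shipment, stock_available, stock_low

Round 1: (1) [labeled & split_shipment -> backorder]; (3) [stock_available & carrier_assigned -> notify_customer]; (6) [restock_request -> shipped]; (11) [restock_request -> order_received]. New: backorder, notify_customer, shipped, order_received.
Round 2: (2) [backorder & carrier_assigned -> dock_ready]; (8) [order_received -> insured]. New: dock_ready, insured.
Round 3: (5) [insured & dock_ready -> packed]; (7) [dock_ready & notify_customer -> stock_low]. New: packed, stock_low.
Round 4: (4) [stock_low & insured -> pick_ticket]. New: pick_ticket.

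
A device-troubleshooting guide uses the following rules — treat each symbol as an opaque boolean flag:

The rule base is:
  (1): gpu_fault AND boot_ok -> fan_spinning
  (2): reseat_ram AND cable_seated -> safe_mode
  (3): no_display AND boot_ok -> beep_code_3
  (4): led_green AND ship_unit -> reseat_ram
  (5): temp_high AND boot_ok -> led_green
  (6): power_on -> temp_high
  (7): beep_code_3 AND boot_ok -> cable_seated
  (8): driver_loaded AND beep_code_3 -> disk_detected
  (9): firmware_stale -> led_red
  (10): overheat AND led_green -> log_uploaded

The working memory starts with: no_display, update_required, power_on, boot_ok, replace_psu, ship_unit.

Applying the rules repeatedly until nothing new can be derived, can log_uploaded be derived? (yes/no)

no

Round 1 fires (3), (6), giving beep_code_3, temp_high.
Round 2 fires (5), (7), giving led_green, cable_seated.
Round 3 fires (4), giving reseat_ram.
Round 4 fires (2), giving safe_mode.
Fixed point reached. log_uploaded is concluded only by (10); (10) needs overheat (never derived).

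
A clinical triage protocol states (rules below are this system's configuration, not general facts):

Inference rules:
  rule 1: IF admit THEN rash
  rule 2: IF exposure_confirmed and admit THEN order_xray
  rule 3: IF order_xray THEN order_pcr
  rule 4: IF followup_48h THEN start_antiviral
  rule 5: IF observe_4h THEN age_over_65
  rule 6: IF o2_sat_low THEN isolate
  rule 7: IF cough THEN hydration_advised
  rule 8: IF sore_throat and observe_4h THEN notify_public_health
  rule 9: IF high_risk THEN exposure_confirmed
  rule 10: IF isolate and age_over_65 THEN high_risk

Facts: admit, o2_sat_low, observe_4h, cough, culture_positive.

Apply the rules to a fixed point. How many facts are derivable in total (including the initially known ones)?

[1] rule 1 [IF admit THEN rash]; rule 5 [IF observe_4h THEN age_over_65]; rule 6 [IF o2_sat_low THEN isolate]; rule 7 [IF cough THEN hydration_advised]. ⇒ new: rash, age_over_65, isolate, hydration_advised.
[2] rule 10 [IF isolate and age_over_65 THEN high_risk]. ⇒ new: high_risk.
[3] rule 9 [IF high_risk THEN exposure_confirmed]. ⇒ new: exposure_confirmed.
[4] rule 2 [IF exposure_confirmed and admit THEN order_xray]. ⇒ new: order_xray.
[5] rule 3 [IF order_xray THEN order_pcr]. ⇒ new: order_pcr.
Closure: {admit, age_over_65, cough, culture_positive, exposure_confirmed, high_risk, hydration_advised, isolate, o2_sat_low, observe_4h, order_pcr, order_xray, rash} — 13 facts.

13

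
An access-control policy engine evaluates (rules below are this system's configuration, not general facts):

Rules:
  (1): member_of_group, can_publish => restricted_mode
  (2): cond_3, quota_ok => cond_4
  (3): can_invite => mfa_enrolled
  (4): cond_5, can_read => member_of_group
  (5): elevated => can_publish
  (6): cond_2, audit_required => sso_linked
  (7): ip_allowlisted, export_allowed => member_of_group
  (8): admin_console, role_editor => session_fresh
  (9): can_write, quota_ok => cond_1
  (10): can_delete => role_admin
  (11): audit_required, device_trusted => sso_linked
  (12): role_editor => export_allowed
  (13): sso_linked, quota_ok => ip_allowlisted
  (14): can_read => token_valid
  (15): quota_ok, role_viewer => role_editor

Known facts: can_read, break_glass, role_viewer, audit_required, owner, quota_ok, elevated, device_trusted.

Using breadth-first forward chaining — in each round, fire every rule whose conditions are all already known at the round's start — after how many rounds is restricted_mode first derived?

[1] (5) [elevated => can_publish]; (11) [audit_required, device_trusted => sso_linked]; (14) [can_read => token_valid]; (15) [quota_ok, role_viewer => role_editor]. ⇒ new: can_publish, sso_linked, token_valid, role_editor.
[2] (12) [role_editor => export_allowed]; (13) [sso_linked, quota_ok => ip_allowlisted]. ⇒ new: export_allowed, ip_allowlisted.
[3] (7) [ip_allowlisted, export_allowed => member_of_group]. ⇒ new: member_of_group.
[4] (1) [member_of_group, can_publish => restricted_mode]. ⇒ new: restricted_mode.
restricted_mode first appears in round 4.

4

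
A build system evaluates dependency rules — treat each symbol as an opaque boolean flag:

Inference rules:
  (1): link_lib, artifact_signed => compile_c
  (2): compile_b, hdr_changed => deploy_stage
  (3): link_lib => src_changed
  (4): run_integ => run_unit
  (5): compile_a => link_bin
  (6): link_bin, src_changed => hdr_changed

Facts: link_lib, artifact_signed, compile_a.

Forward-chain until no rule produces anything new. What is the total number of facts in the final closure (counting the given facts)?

Round 1: (1) [link_lib, artifact_signed => compile_c]; (3) [link_lib => src_changed]; (5) [compile_a => link_bin]. Adds compile_c, src_changed, link_bin.
Round 2: (6) [link_bin, src_changed => hdr_changed]. Adds hdr_changed.
Closure: {artifact_signed, compile_a, compile_c, hdr_changed, link_bin, link_lib, src_changed} — 7 facts.

7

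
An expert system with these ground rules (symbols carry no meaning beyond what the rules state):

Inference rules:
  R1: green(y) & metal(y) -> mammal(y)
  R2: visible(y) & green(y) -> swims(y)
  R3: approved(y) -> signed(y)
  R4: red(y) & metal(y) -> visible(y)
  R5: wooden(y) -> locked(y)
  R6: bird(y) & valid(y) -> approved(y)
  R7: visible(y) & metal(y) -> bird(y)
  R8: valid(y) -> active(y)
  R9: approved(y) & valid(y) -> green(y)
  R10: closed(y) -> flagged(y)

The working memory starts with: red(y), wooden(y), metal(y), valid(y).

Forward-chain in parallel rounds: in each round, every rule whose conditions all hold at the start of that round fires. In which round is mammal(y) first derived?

5

Round 1 — R4, R5, R8, derive visible(y), locked(y), active(y).
Round 2 — R7, derive bird(y).
Round 3 — R6, derive approved(y).
Round 4 — R3, R9, derive signed(y), green(y).
Round 5 — R1, R2, derive mammal(y), swims(y).
mammal(y) first appears in round 5.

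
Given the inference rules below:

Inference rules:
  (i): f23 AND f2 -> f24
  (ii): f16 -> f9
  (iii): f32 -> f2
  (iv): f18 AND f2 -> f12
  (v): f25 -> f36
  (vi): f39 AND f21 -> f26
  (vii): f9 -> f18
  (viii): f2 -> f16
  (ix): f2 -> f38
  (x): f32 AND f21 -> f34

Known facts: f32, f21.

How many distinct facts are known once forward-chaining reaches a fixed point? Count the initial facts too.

Round 1: (iii) [f32 -> f2]; (x) [f32 AND f21 -> f34]. New: f2, f34.
Round 2: (viii) [f2 -> f16]; (ix) [f2 -> f38]. New: f16, f38.
Round 3: (ii) [f16 -> f9]. New: f9.
Round 4: (vii) [f9 -> f18]. New: f18.
Round 5: (iv) [f18 AND f2 -> f12]. New: f12.
Closure: {f12, f16, f18, f2, f21, f32, f34, f38, f9} — 9 facts.

9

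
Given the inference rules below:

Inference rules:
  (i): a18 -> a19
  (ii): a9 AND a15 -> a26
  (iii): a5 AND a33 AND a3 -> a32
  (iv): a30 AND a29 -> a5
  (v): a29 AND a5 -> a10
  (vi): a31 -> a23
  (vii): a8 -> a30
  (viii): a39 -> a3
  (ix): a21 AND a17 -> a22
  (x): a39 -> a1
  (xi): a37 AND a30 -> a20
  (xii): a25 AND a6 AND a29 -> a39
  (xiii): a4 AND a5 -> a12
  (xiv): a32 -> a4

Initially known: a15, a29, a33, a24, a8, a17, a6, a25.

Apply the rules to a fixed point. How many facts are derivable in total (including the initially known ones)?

Round 1: (vii) [a8 -> a30]; (xii) [a25 AND a6 AND a29 -> a39]. New: a30, a39.
Round 2: (iv) [a30 AND a29 -> a5]; (viii) [a39 -> a3]; (x) [a39 -> a1]. New: a5, a3, a1.
Round 3: (iii) [a5 AND a33 AND a3 -> a32]; (v) [a29 AND a5 -> a10]. New: a32, a10.
Round 4: (xiv) [a32 -> a4]. New: a4.
Round 5: (xiii) [a4 AND a5 -> a12]. New: a12.
Closure: {a1, a10, a12, a15, a17, a24, a25, a29, a3, a30, a32, a33, a39, a4, a5, a6, a8} — 17 facts.

17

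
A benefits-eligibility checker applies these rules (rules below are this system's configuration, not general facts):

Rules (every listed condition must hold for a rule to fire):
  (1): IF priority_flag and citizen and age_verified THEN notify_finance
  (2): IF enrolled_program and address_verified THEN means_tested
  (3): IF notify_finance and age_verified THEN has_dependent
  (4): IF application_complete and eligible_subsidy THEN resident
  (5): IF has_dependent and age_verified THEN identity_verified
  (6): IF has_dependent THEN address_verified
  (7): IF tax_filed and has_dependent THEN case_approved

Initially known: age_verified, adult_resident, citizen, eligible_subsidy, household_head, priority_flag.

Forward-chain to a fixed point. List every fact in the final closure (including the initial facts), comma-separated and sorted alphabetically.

address_verified, adult_resident, age_verified, citizen, eligible_subsidy, has_dependent, household_head, identity_verified, notify_finance, priority_flag

Round 1 — (1), derive notify_finance.
Round 2 — (3), derive has_dependent.
Round 3 — (5), (6), derive identity_verified, address_verified.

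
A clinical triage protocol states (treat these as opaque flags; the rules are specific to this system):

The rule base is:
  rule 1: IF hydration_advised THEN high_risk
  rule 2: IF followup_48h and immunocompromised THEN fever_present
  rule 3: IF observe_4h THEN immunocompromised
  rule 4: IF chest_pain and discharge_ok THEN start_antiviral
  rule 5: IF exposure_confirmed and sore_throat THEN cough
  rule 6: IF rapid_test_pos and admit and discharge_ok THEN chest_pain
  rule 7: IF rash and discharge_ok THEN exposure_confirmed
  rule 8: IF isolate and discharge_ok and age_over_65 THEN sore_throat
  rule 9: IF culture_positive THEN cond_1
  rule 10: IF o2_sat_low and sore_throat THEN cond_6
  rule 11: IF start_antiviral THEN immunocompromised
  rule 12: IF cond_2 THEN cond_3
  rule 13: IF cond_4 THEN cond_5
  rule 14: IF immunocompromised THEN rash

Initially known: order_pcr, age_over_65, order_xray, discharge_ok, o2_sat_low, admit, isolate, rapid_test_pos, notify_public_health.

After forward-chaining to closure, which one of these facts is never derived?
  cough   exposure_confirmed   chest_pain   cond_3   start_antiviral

Round 1: rule 6 [IF rapid_test_pos and admit and discharge_ok THEN chest_pain]; rule 8 [IF isolate and discharge_ok and age_over_65 THEN sore_throat]. Adds chest_pain, sore_throat.
Round 2: rule 4 [IF chest_pain and discharge_ok THEN start_antiviral]; rule 10 [IF o2_sat_low and sore_throat THEN cond_6]. Adds start_antiviral, cond_6.
Round 3: rule 11 [IF start_antiviral THEN immunocompromised]. Adds immunocompromised.
Round 4: rule 14 [IF immunocompromised THEN rash]. Adds rash.
Round 5: rule 7 [IF rash and discharge_ok THEN exposure_confirmed]. Adds exposure_confirmed.
Round 6: rule 5 [IF exposure_confirmed and sore_throat THEN cough]. Adds cough.
Derived: start_antiviral (round 2), exposure_confirmed (round 5), cough (round 6), chest_pain (round 1). cond_3 never appears in any round.

cond_3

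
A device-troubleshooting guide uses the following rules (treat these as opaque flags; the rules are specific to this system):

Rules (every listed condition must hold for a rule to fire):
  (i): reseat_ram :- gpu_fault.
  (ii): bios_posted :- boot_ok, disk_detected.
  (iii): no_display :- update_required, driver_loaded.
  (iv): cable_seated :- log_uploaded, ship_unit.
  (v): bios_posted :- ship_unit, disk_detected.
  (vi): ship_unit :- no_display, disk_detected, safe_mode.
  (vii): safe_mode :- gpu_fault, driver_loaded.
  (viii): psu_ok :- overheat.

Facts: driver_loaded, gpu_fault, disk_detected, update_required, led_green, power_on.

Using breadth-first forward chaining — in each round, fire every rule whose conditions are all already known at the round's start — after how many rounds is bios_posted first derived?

Round 1: (i) [reseat_ram :- gpu_fault.]; (iii) [no_display :- update_required, driver_loaded.]; (vii) [safe_mode :- gpu_fault, driver_loaded.]. Adds reseat_ram, no_display, safe_mode.
Round 2: (vi) [ship_unit :- no_display, disk_detected, safe_mode.]. Adds ship_unit.
Round 3: (v) [bios_posted :- ship_unit, disk_detected.]. Adds bios_posted.
bios_posted first appears in round 3.

3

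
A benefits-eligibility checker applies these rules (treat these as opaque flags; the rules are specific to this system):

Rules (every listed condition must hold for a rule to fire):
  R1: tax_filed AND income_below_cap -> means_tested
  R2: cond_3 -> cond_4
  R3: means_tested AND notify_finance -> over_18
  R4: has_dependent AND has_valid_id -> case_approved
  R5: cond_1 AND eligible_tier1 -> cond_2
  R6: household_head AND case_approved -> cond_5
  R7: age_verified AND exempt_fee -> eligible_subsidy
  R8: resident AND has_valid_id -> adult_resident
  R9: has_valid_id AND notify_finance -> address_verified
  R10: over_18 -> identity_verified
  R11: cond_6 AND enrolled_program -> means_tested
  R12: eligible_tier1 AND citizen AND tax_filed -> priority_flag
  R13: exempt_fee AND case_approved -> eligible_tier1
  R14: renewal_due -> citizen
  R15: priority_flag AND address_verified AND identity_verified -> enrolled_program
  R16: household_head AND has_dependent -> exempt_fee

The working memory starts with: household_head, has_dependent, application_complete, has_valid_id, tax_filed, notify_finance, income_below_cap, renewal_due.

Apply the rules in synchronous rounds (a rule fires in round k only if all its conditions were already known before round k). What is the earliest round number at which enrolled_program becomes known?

Round 1 — R1, R4, R9, R14, R16, derive means_tested, case_approved, address_verified, citizen, exempt_fee.
Round 2 — R3, R6, R13, derive over_18, cond_5, eligible_tier1.
Round 3 — R10, R12, derive identity_verified, priority_flag.
Round 4 — R15, derive enrolled_program.
enrolled_program first appears in round 4.

4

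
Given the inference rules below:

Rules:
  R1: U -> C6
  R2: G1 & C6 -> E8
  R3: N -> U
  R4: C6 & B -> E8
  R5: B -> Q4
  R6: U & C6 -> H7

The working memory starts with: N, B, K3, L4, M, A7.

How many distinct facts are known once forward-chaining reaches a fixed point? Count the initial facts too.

Round 1: R3 [N -> U]; R5 [B -> Q4]. Adds U, Q4.
Round 2: R1 [U -> C6]. Adds C6.
Round 3: R4 [C6 & B -> E8]; R6 [U & C6 -> H7]. Adds E8, H7.
Closure: {A7, B, C6, E8, H7, K3, L4, M, N, Q4, U} — 11 facts.

11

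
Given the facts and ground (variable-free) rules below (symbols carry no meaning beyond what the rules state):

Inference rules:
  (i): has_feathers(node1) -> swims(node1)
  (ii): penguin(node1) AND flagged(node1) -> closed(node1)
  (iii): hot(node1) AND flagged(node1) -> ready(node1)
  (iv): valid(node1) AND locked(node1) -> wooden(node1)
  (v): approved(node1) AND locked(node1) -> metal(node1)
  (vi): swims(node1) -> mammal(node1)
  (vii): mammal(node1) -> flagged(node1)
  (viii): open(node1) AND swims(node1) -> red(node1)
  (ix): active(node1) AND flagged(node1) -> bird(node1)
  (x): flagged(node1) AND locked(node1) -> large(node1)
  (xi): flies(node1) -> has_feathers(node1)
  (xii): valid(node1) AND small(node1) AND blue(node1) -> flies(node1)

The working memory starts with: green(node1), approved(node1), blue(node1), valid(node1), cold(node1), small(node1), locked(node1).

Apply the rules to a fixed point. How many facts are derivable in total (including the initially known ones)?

15

Round 1: (iv) [valid(node1) AND locked(node1) -> wooden(node1)]; (v) [approved(node1) AND locked(node1) -> metal(node1)]; (xii) [valid(node1) AND small(node1) AND blue(node1) -> flies(node1)]. Adds wooden(node1), metal(node1), flies(node1).
Round 2: (xi) [flies(node1) -> has_feathers(node1)]. Adds has_feathers(node1).
Round 3: (i) [has_feathers(node1) -> swims(node1)]. Adds swims(node1).
Round 4: (vi) [swims(node1) -> mammal(node1)]. Adds mammal(node1).
Round 5: (vii) [mammal(node1) -> flagged(node1)]. Adds flagged(node1).
Round 6: (x) [flagged(node1) AND locked(node1) -> large(node1)]. Adds large(node1).
Closure: {approved(node1), blue(node1), cold(node1), flagged(node1), flies(node1), green(node1), has_feathers(node1), large(node1), locked(node1), mammal(node1), metal(node1), small(node1), swims(node1), valid(node1), wooden(node1)} — 15 facts.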